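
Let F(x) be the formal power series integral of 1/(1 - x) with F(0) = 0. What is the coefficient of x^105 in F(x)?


1/(1 - x) = sum_{k>=0} x^k. Integrating termwise and using F(0) = 0 gives
F(x) = sum_{k>=0} x^(k+1) / (k+1) = sum_{m>=1} x^m / m = -ln(1 - x).
So the coefficient of x^105 is 1/105 = 1/105.

1/105


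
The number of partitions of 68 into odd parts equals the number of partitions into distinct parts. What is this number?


Computing partitions of 68 into odd parts (1, 3, 5, ...):
Using the generating function prod_{k>=0} 1/(1-x^(2k+1)),
the count is 24576

24576


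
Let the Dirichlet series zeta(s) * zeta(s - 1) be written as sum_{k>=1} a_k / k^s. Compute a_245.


Convolution gives a_k = sum_{d | k} d * 1 = sum_{d | k} d = sigma(k), the sum of positive divisors of k.
For k = 245, the divisors are 1, 5, 7, 35, 49, 245, so
sigma(245) = 1 + 5 + 7 + 35 + 49 + 245 = 342.

342


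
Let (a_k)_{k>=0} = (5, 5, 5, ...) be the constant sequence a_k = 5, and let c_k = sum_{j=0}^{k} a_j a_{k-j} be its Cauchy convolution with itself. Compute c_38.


Since a_j = 5 for all j >= 0, the convolution sum becomes
c_k = sum_{j=0}^{k} 5 * 5 = 25 * (k + 1).
Equivalently, the generating function of (a_k) is 5/(1 - x) and its square is 25/(1 - x)^2 = sum_{k>=0} 25(k + 1) x^k.
For k = 38: 25 * 39 = 975.

975


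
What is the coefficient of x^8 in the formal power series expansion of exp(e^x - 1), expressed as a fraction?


exp(e^x - 1) is the exponential generating function for the Bell numbers Bell_k: exp(e^x - 1) = sum_{k>=0} Bell_k x^k / k!.
So the coefficient of x^8 in exp(e^x - 1) is Bell_8 / 8!.
Computing: Bell_8 = 4140 and 8! = 40320, giving
4140/40320 = 23/224.

23/224


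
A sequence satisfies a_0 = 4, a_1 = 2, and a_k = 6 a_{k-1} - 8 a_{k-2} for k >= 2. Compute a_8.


The characteristic equation is t^2 - 6 t + 8 = 0, with roots r_1 = 4 and r_2 = 2 (so c_1 = r_1 + r_2, c_2 = -r_1 r_2 as required).
One can use the closed form a_n = A r_1^n + B r_2^n, but direct iteration is more reliable:
a_0 = 4, a_1 = 2, a_2 = -20, a_3 = -136, a_4 = -656, a_5 = -2848, a_6 = -11840, a_7 = -48256, a_8 = -194816.
So a_8 = -194816.

-194816


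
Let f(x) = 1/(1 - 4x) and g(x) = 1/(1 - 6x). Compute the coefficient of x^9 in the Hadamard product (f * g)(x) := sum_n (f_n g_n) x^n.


f has coefficients f_k = 4^k and g has coefficients g_k = 6^k, so the Hadamard product has coefficient (f*g)_k = 4^k * 6^k = 24^k.
For k = 9: 24^9 = 2641807540224.

2641807540224


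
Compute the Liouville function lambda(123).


The Liouville function is lambda(k) = (-1)^Omega(k), where Omega(k) counts the prime factors of k with multiplicity.
Factoring: 123 = 3 * 41, so Omega(123) = 2.
lambda(123) = (-1)^2 = 1.

1


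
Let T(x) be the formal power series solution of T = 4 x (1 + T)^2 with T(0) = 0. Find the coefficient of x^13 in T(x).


Apply the Lagrange inversion formula: if T = 4 x * phi(T) with phi(t) = (1 + t)^2, then [x^n] T = 4^n * (1/n) [t^(n-1)] phi(t)^n = 4^n * (1/n) [t^(n-1)] (1 + t)^(2n) = 4^n * (1/n) C(2n, n-1).
Using the identity C(2n, n-1) = C(2n, n) * n / (n+1), the unscaled factor equals C(2n, n) / (n+1) = C_n, the n-th Catalan number.
For n = 13: C_13 = C(26, 13) / 14 = 10400600/14 = 742900.
With the 4^13 = 67108864 factor, the coefficient is 67108864 * 742900 = 49855175065600.

49855175065600


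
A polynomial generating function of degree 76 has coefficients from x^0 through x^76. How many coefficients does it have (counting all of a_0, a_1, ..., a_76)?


A polynomial of degree 76 takes the form a_0 + a_1 x + ... + a_76 x^76.
The number of coefficients is 76 + 1 = 77.

77


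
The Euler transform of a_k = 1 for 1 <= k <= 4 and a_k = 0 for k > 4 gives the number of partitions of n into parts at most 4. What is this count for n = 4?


Partitions of 4 into parts at most 4:
Using generating function (1-x)^(-1)(1-x^2)^(-1)...(1-x^4)^(-1),
the coefficient of x^4 = 5

5


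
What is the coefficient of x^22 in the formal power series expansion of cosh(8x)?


The Maclaurin series is cosh(t) = sum_{m>=0} t^(2m) / (2m)!, so substituting t = 8x, only even powers of x are nonzero, with coefficient of x^(2m) equal to 8^(2m) / (2m)!.
For x^22 the coefficient is 8^22/22! = 73786976294838206464/1124000727777607680000 = 140737488355328/2143861251406875.

140737488355328/2143861251406875


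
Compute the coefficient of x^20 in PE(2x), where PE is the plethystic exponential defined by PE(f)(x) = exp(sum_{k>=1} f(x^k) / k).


With f(x) = 2x, the exponent is sum_{k>=1} 2 x^k / k = 2 * (-ln(1 - x)). Exponentiating:
PE(2x) = exp(-2 ln(1 - x)) = 1/(1 - x)^2.
By the negative binomial expansion, [x^n] 1/(1 - x)^2 = C(n + 1, 1).
For n = 20: C(21, 1) = 21.

21


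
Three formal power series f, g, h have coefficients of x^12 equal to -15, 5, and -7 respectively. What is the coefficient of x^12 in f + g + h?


Series addition is componentwise:
-15 + 5 + -7
= -17

-17


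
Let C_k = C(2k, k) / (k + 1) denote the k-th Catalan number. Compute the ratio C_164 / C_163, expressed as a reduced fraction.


Using C_k = (2k)! / (k! (k+1)!), the ratio C_{k+1}/C_k simplifies to
C_{k+1}/C_k = [(2k+2)! / ((k+1)! (k+2)!)] * [k! (k+1)! / (2k)!]
 = (2k+2)(2k+1) / ((k+1)(k+2)) = 2(2k+1) / (k+2).
For k = 163: 2(2*163 + 1) / (163 + 2) = 654/165 = 218/55.

218/55


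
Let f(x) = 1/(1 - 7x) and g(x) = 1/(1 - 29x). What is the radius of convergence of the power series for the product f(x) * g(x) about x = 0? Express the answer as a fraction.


The radius of 1/(1 - 7x) is 1/7 (nearest singularity at x = 1/7), and the radius of 1/(1 - 29x) is 1/29.
The product f(x)*g(x) = 1/((1 - 7x)(1 - 29x)) has singularities at both 1/7 and 1/29, so its radius of convergence is the distance to the nearest one:
min(1/7, 1/29) = 1/29.

1/29


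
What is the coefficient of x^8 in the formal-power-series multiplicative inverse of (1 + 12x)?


The inverse is 1/(1 + 12x). Apply the geometric identity 1/(1 - y) = sum_{k>=0} y^k with y = -12x:
1/(1 + 12x) = sum_{k>=0} (-12)^k x^k.
So the coefficient of x^8 is (-12)^8 = 429981696.

429981696


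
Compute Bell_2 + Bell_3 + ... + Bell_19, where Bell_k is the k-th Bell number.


Recall Bell_k counts set partitions of a k-set (with Bell_0 = 1 by convention).
Bell_2 through Bell_19: 2, 5, 15, 52, 203, 877, 4140, 21147, 115975, 678570, 4213597, 27644437, 190899322, 1382958545, 10480142147, 82864869804, 682076806159, 5832742205057
Sum = 2 + 5 + 15 + 52 + 203 + 877 + 4140 + 21147 + 115975 + 678570 + 4213597 + 27644437 + 190899322 + 1382958545 + 10480142147 + 82864869804 + 682076806159 + 5832742205057 = 6609770560054.

6609770560054


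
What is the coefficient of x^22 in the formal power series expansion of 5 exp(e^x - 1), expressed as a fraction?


exp(e^x - 1) is the exponential generating function for the Bell numbers Bell_k: exp(e^x - 1) = sum_{k>=0} Bell_k x^k / k!.
So the coefficient of x^22 in 5 exp(e^x - 1) is 5 Bell_22 / 22!.
Computing: Bell_22 = 4506715738447323 and 22! = 1124000727777607680000, giving
5 * 4506715738447323/1124000727777607680000 = 88366975263673/4407845991284736000.

88366975263673/4407845991284736000


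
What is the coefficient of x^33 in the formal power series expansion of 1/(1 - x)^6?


The negative binomial / multiset identity is
1/(1 - x)^r = sum_{k>=0} C(k + r - 1, r - 1) x^k.
Here r = 6 and k = 33, so the coefficient is
C(33 + 5, 5) = C(38, 5)
= 501942

501942


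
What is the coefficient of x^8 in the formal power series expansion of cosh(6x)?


The Maclaurin series is cosh(t) = sum_{m>=0} t^(2m) / (2m)!, so substituting t = 6x, only even powers of x are nonzero, with coefficient of x^(2m) equal to 6^(2m) / (2m)!.
For x^8 the coefficient is 6^8/8! = 1679616/40320 = 1458/35.

1458/35


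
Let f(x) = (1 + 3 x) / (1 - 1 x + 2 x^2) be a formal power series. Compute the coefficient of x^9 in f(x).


Write f(x) = sum_{k>=0} a_k x^k. Multiplying both sides by 1 - 1 x + 2 x^2 gives
(1 - 1 x + 2 x^2) sum_{k>=0} a_k x^k = 1 + 3 x.
Matching coefficients:
 x^0: a_0 = 1
 x^1: a_1 - 1 a_0 = 3  =>  a_1 = 1*1 + 3 = 4
 x^k (k >= 2): a_k = 1 a_{k-1} - 2 a_{k-2}.
Iterating: a_2 = 2, a_3 = -6, a_4 = -10, a_5 = 2, a_6 = 22, a_7 = 18, a_8 = -26, a_9 = -62.
So the coefficient of x^9 is -62.

-62


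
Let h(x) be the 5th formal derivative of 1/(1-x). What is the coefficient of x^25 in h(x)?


Differentiating 5 times: d^5/dx^5 [1/(1-x)] = 5!/(1-x)^6.
The expansion 1/(1-x)^6 = sum_{k>=0} C(k+5, 5) x^k, so the coefficient of x^n in 5!/(1-x)^6 is 5! * C(n+5, 5).
For n = 25: 120 * C(30, 5) = 120 * 142506 = 17100720

17100720


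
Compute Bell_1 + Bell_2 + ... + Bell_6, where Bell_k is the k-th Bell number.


Recall Bell_k counts set partitions of a k-set (with Bell_0 = 1 by convention).
Bell_1 through Bell_6: 1, 2, 5, 15, 52, 203
Sum = 1 + 2 + 5 + 15 + 52 + 203 = 278.

278


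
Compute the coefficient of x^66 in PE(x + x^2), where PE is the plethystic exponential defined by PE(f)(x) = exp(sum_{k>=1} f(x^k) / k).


With f(x) = x + x^2, the exponent is sum_{k>=1} (x^k + x^(2k)) / k = -ln(1 - x) - ln(1 - x^2). Exponentiating:
PE(x + x^2) = 1 / ((1 - x)(1 - x^2)).
This is the generating function for partitions of n into parts of size 1 or 2. The number of 2's can be any j in 0..33, and the rest are 1's, so
[x^66] = floor(66/2) + 1 = 34.

34


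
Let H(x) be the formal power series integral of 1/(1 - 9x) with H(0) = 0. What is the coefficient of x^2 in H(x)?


1/(1 - 9x) = sum_{k>=0} 9^k x^k. Integrating termwise with H(0) = 0:
H(x) = sum_{k>=0} 9^k x^(k+1) / (k+1) = sum_{m>=1} 9^(m-1) x^m / m.
For m = 2: 9^1/2 = 9/2 = 9/2.

9/2


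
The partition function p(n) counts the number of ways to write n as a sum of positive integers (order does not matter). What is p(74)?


Using the generating function prod_{k>=1} 1/(1-x^k), we compute p(74).
By dynamic programming over parts 1 through 74:
p(74) = 7089500

7089500


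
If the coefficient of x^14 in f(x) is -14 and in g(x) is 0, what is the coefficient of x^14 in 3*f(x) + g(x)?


Scalar multiplication scales coefficients: 3 * -14 = -42.
Then add the g coefficient: -42 + 0
= -42

-42


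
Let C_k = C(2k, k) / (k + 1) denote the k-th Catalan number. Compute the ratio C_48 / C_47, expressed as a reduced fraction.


Using C_k = (2k)! / (k! (k+1)!), the ratio C_{k+1}/C_k simplifies to
C_{k+1}/C_k = [(2k+2)! / ((k+1)! (k+2)!)] * [k! (k+1)! / (2k)!]
 = (2k+2)(2k+1) / ((k+1)(k+2)) = 2(2k+1) / (k+2).
For k = 47: 2(2*47 + 1) / (47 + 2) = 190/49 = 190/49.

190/49


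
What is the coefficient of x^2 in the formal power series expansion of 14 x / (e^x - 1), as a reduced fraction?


The exponential generating function for Bernoulli numbers is
x / (e^x - 1) = sum_{k>=0} B_k x^k / k!.
So the coefficient of x^2 in 14 x / (e^x - 1) is 14 B_2 / 2!.
Computing: B_2 = 1/6, 2! = 2, giving
14 * 1/6 / 2 = 7/6.

7/6


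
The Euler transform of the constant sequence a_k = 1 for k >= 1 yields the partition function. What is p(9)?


The Euler transform converts the sequence a_k = 1 into the number of integer partitions.
Using the recurrence or dynamic programming:
p(9) = 30

30


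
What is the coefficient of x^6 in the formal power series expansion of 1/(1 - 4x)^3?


The general identity 1/(1 - c x)^r = sum_{k>=0} c^k C(k + r - 1, r - 1) x^k follows by substituting y = c x into 1/(1 - y)^r = sum_{k>=0} C(k + r - 1, r - 1) y^k.
For c = 4, r = 3, k = 6:
4^6 * C(8, 2) = 4096 * 28 = 114688.

114688


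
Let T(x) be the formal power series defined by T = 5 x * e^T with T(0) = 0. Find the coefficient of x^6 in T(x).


Apply the Lagrange inversion formula: if T = 5 x * phi(T) with phi(t) = e^t, then
[x^n] T = 5^n * (1/n) [t^(n-1)] phi(t)^n = 5^n * (1/n) [t^(n-1)] e^(n t) = 5^n * (1/n) * n^(n-1) / (n-1)! = 5^n * n^(n-1) / n!.
When c = 1 this is the Cayley count of rooted labeled trees on n vertices, divided by n!.
For n = 6: 5^6 * 6^5 / 6! = 15625 * 7776/720 = 168750.

168750


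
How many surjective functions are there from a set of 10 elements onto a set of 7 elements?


By inclusion-exclusion on which target elements are missed, the number of surjections from an n-set onto a k-set is
surj(n, k) = sum_{j=0}^{k} (-1)^j C(k, j) (k - j)^n.
Equivalently surj(n, k) = k! * S(n, k), where S(n, k) is the Stirling number of the second kind.
For n = 10, k = 7:
S(10, 7) = 5880, so
surj = 7! * 5880 = 5040 * 5880 = 29635200.

29635200


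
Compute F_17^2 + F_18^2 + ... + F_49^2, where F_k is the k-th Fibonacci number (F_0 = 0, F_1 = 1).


There is a standard identity sum_{k=0}^{N} F_k^2 = F_N * F_{N+1} (proved inductively from the telescoping relation F_k^2 = F_k F_{k+1} - F_{k-1} F_k). Then
sum_{k=17}^{49} F_k^2 = F_49 F_50 - F_16 F_17.
Computing: F_49 = 7778742049, F_50 = 12586269025, F_16 = 987, F_17 = 1597.
Sum = 7778742049 * 12586269025 - 987 * 1597 = 97905340104792155986.

97905340104792155986


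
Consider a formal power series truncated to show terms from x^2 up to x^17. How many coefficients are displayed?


From x^2 to x^17 inclusive, the count is 17 - 2 + 1 = 16.

16


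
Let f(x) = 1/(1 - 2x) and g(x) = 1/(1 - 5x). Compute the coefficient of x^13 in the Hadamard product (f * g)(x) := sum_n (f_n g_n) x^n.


f has coefficients f_k = 2^k and g has coefficients g_k = 5^k, so the Hadamard product has coefficient (f*g)_k = 2^k * 5^k = 10^k.
For k = 13: 10^13 = 10000000000000.

10000000000000


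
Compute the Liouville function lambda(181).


The Liouville function is lambda(k) = (-1)^Omega(k), where Omega(k) counts the prime factors of k with multiplicity.
Factoring: 181 = 181, so Omega(181) = 1.
lambda(181) = (-1)^1 = -1.

-1


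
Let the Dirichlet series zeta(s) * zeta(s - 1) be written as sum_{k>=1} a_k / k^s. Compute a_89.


Convolution gives a_k = sum_{d | k} d * 1 = sum_{d | k} d = sigma(k), the sum of positive divisors of k.
For k = 89, the divisors are 1, 89, so
sigma(89) = 1 + 89 = 90.

90


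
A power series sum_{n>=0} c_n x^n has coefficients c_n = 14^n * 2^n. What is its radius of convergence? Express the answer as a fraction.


By the root test (Cauchy-Hadamard), the radius is R = 1 / limsup_n |c_n|^(1/n).
Here |c_n|^(1/n) = (14^n * 2^n)^(1/n) = 14 * 2 = 28 for all n.
So R = 1/28 = 1/28.

1/28


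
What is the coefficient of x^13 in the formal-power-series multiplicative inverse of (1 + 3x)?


The inverse is 1/(1 + 3x). Apply the geometric identity 1/(1 - y) = sum_{k>=0} y^k with y = -3x:
1/(1 + 3x) = sum_{k>=0} (-3)^k x^k.
So the coefficient of x^13 is (-3)^13 = -1594323.

-1594323


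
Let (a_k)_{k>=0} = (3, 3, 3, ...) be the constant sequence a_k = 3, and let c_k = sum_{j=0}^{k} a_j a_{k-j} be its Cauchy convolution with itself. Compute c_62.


Since a_j = 3 for all j >= 0, the convolution sum becomes
c_k = sum_{j=0}^{k} 3 * 3 = 9 * (k + 1).
Equivalently, the generating function of (a_k) is 3/(1 - x) and its square is 9/(1 - x)^2 = sum_{k>=0} 9(k + 1) x^k.
For k = 62: 9 * 63 = 567.

567


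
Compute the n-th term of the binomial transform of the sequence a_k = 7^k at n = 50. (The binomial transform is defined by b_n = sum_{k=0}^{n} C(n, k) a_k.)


With a_k = 7^k, b_n = sum_{k=0}^{n} C(n, k) 7^k = (1 + 7)^n by the binomial theorem.
For n = 50: (1 + 7)^50 = 8^50 = 1427247692705959881058285969449495136382746624.

1427247692705959881058285969449495136382746624


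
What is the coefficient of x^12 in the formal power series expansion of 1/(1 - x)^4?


The negative binomial / multiset identity is
1/(1 - x)^r = sum_{k>=0} C(k + r - 1, r - 1) x^k.
Here r = 4 and k = 12, so the coefficient is
C(12 + 3, 3) = C(15, 3)
= 455

455


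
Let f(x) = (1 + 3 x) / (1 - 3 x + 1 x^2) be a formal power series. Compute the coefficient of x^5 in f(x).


Write f(x) = sum_{k>=0} a_k x^k. Multiplying both sides by 1 - 3 x + 1 x^2 gives
(1 - 3 x + 1 x^2) sum_{k>=0} a_k x^k = 1 + 3 x.
Matching coefficients:
 x^0: a_0 = 1
 x^1: a_1 - 3 a_0 = 3  =>  a_1 = 3*1 + 3 = 6
 x^k (k >= 2): a_k = 3 a_{k-1} - 1 a_{k-2}.
Iterating: a_2 = 17, a_3 = 45, a_4 = 118, a_5 = 309.
So the coefficient of x^5 is 309.

309


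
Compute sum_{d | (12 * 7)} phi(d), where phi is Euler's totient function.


First, 12 * 7 = 84. One classical identity is sum_{d | n} phi(d) = n (each k in [1, n] has a unique gcd with n, and among the k's with gcd(k, n) = n/d there are phi(d) of them). So the sum equals 84. We also verify directly:
Divisors of 84: 1, 2, 3, 4, 6, 7, 12, 14, 21, 28, 42, 84.
phi values: 1, 1, 2, 2, 2, 6, 4, 6, 12, 12, 12, 24.
Sum = 84.

84


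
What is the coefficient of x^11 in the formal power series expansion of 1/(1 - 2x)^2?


The general identity 1/(1 - c x)^r = sum_{k>=0} c^k C(k + r - 1, r - 1) x^k follows by substituting y = c x into 1/(1 - y)^r = sum_{k>=0} C(k + r - 1, r - 1) y^k.
For c = 2, r = 2, k = 11:
2^11 * C(12, 1) = 2048 * 12 = 24576.

24576


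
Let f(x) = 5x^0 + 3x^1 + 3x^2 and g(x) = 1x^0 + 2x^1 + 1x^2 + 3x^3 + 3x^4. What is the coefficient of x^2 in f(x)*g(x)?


Cauchy product at x^2:
5*1 + 3*2 + 3*1
= 14

14


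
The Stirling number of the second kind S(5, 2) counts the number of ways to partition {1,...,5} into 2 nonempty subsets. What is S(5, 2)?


Using the explicit formula S(n,k) = (1/k!) sum_{j=0}^{k} (-1)^(k-j) C(k,j) j^n:
S(5, 2) = 15
Equivalently, S(n,k) is n! times the coefficient of x^n in the EGF (e^x - 1)^k / k!.

15


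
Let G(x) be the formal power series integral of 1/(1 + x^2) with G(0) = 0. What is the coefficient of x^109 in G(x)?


1/(1 + x^2) = sum_{j>=0} (-1)^j x^(2j). Integrating termwise with G(0) = 0:
G(x) = sum_{j>=0} (-1)^j x^(2j+1) / (2j+1) = arctan(x).
Only odd powers are nonzero. For x^109 write 109 = 2*54 + 1, giving
(-1)^54 / 109 = 1/109 = 1/109.

1/109


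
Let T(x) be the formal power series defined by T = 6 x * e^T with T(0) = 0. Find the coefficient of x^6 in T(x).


Apply the Lagrange inversion formula: if T = 6 x * phi(T) with phi(t) = e^t, then
[x^n] T = 6^n * (1/n) [t^(n-1)] phi(t)^n = 6^n * (1/n) [t^(n-1)] e^(n t) = 6^n * (1/n) * n^(n-1) / (n-1)! = 6^n * n^(n-1) / n!.
When c = 1 this is the Cayley count of rooted labeled trees on n vertices, divided by n!.
For n = 6: 6^6 * 6^5 / 6! = 46656 * 7776/720 = 2519424/5.

2519424/5


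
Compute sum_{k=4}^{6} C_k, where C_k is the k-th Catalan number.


C_4 through C_6: 14, 42, 132
Sum = 14 + 42 + 132
= 188

188


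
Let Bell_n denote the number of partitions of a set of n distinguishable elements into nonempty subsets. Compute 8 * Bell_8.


Bell_8 can be computed from the Bell triangle or from Dobinski's identity Bell_n = (1/e) * sum_{k>=0} k^n / k!.
Computing Bell_8 = 4140.
Then 8 * 4140 = 33120.

33120


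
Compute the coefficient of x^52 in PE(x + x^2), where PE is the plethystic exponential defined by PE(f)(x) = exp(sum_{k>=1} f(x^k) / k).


With f(x) = x + x^2, the exponent is sum_{k>=1} (x^k + x^(2k)) / k = -ln(1 - x) - ln(1 - x^2). Exponentiating:
PE(x + x^2) = 1 / ((1 - x)(1 - x^2)).
This is the generating function for partitions of n into parts of size 1 or 2. The number of 2's can be any j in 0..26, and the rest are 1's, so
[x^52] = floor(52/2) + 1 = 27.

27


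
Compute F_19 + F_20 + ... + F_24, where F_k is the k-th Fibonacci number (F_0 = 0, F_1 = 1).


Use the identity sum_{k=0}^{N} F_k = F_{N+2} - 1 (which follows from F_{k+2} - F_{k+1} = F_k). Then
sum_{k=19}^{24} F_k = (F_{26} - 1) - (F_{20} - 1) = F_{26} - F_{20}.
Computing: F_{26} = 121393, F_{20} = 6765, so
Sum = 121393 - 6765 = 114628.

114628


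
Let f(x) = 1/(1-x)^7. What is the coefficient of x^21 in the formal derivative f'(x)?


Differentiate: d/dx [ 1/(1-x)^r ] = r / (1-x)^(r+1).
Here r = 7, so f'(x) = 7 / (1-x)^8.
The expansion of 1/(1-x)^(r+1) has coefficient of x^n equal to C(n+r, r).
So the coefficient of x^21 in f'(x) is
7 * C(28, 7) = 7 * 1184040 = 8288280

8288280


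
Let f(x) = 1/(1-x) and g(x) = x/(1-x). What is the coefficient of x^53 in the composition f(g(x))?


First simplify the composition: f(g(x)) = 1/(1 - x/(1-x)) = (1-x)/((1-x) - x) = (1-x)/(1-2x).
Now extract the coefficient. Write (1-x)/(1-2x) = 1/(1-2x) - x/(1-2x).
The coefficient of x^n in 1/(1-2x) is 2^n, and in x/(1-2x) is 2^(n-1) (for n >= 1).
So the coefficient of x^53 is 2^53 - 2^52 = 9007199254740992 - 4503599627370496 = 4503599627370496.

4503599627370496


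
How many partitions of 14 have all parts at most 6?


Using the generating function (1-x)^(-1)(1-x^2)^(-1)...(1-x^6)^(-1),
the coefficient of x^14 counts these restricted partitions.
Result = 90

90


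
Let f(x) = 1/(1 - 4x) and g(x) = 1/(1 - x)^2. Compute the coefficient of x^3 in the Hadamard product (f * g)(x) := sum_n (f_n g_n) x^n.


f has coefficients f_k = 4^k. For g = 1/(1 - x)^2 the coefficient is g_k = C(k + 1, 1) = k + 1. The Hadamard coefficient is (f * g)_k = 4^k * (k + 1).
For k = 3: 4^3 * 4 = 64 * 4 = 256.

256


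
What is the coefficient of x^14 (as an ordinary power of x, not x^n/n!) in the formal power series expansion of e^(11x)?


The exponential series is e^y = sum_{k>=0} y^k / k!. Substituting y = 11x gives
e^(11x) = sum_{k>=0} 11^k x^k / k!.
So the coefficient of x^n is a^n/n! with a = 11, n = 14:
11^14 / 14! = 379749833583241/87178291200 = 34522712143931/7925299200

34522712143931/7925299200


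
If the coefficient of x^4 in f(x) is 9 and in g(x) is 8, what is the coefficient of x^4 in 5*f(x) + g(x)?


Scalar multiplication scales coefficients: 5 * 9 = 45.
Then add the g coefficient: 45 + 8
= 53

53


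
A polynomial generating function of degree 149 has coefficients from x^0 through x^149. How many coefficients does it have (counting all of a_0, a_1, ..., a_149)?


A polynomial of degree 149 takes the form a_0 + a_1 x + ... + a_149 x^149.
The number of coefficients is 149 + 1 = 150.

150


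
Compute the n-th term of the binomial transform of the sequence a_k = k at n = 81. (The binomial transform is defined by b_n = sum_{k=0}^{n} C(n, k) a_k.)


With a_k = k, b_n = sum_{k=0}^{n} C(n, k) k. Using k * C(n, k) = n * C(n-1, k-1) gives b_n = n * sum_{k>=1} C(n-1, k-1) = n * 2^(n-1).
For n = 81: 81 * 2^80 = 81 * 1208925819614629174706176 = 97922991388784963151200256.

97922991388784963151200256


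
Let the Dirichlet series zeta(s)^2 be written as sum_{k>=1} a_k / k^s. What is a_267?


The Dirichlet convolution of the constant function 1 with itself gives (1 * 1)(k) = sum_{d | k} 1 = d(k), the number of positive divisors of k.
Since zeta(s) = sum_{k>=1} 1/k^s, we have zeta(s)^2 = sum_{k>=1} d(k)/k^s, so a_k = d(k).
For k = 267: the divisors are 1, 3, 89, 267.
Count = 4.

4


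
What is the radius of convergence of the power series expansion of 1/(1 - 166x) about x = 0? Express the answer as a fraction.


Expanding 1/(1 - 166x) = sum_{k>=0} 166^k x^k, the series converges when |166x| < 1, i.e., |x| < 1/166.
So the radius of convergence is 1/166 = 1/166.

1/166


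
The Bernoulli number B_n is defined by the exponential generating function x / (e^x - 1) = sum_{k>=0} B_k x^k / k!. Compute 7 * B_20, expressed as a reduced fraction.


Bernoulli numbers can also be computed recursively via B_0 = 1 and sum_{j=0}^{m} C(m+1, j) B_j = 0 for m >= 1. Odd-index Bernoulli numbers vanish for k >= 3.
Computing B_20 = -174611/330, so 7 * B_20 = 7 * -174611/330 = -1222277/330.

-1222277/330


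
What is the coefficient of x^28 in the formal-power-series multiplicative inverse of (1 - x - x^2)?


Let the inverse be f(x) = sum_{k>=0} a_k x^k. From f(x) * (1 - x - x^2) = 1 and matching coefficients:
 x^0: a_0 = 1.
 x^1: a_1 - a_0 = 0, so a_1 = 1.
 x^k (k >= 2): a_k - a_{k-1} - a_{k-2} = 0, i.e. a_k = a_{k-1} + a_{k-2}.
This is the Fibonacci-type recurrence shifted so that a_0 = a_1 = 1.
Iterating: a_0=1, a_1=1, a_2=2, a_3=3, a_4=5, a_5=8, a_6=13, a_7=21, a_8=34, a_9=55, ...
a_28 = 514229.

514229


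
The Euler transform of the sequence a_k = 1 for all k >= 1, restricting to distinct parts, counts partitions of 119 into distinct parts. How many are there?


Partitions of 119 into distinct parts can be computed via generating function.
Product (1+x)(1+x^2)(1+x^3)...
The coefficient of x^119 = 2032290

2032290


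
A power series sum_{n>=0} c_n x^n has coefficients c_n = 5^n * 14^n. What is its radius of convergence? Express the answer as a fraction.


By the root test (Cauchy-Hadamard), the radius is R = 1 / limsup_n |c_n|^(1/n).
Here |c_n|^(1/n) = (5^n * 14^n)^(1/n) = 5 * 14 = 70 for all n.
So R = 1/70 = 1/70.

1/70


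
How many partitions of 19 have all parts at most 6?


Using the generating function (1-x)^(-1)(1-x^2)^(-1)...(1-x^6)^(-1),
the coefficient of x^19 counts these restricted partitions.
Result = 235

235


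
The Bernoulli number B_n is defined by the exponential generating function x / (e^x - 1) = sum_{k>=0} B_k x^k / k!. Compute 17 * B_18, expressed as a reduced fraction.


Bernoulli numbers can also be computed recursively via B_0 = 1 and sum_{j=0}^{m} C(m+1, j) B_j = 0 for m >= 1. Odd-index Bernoulli numbers vanish for k >= 3.
Computing B_18 = 43867/798, so 17 * B_18 = 17 * 43867/798 = 745739/798.

745739/798


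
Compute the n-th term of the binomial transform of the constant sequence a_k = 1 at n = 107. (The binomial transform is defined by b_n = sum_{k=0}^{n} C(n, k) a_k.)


With a_k = 1 for all k, b_n = sum_{k=0}^{n} C(n, k) = 2^n by the binomial theorem.
For n = 107: 2^107 = 162259276829213363391578010288128.

162259276829213363391578010288128


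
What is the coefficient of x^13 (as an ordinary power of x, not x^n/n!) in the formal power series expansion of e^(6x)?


The exponential series is e^y = sum_{k>=0} y^k / k!. Substituting y = 6x gives
e^(6x) = sum_{k>=0} 6^k x^k / k!.
So the coefficient of x^n is a^n/n! with a = 6, n = 13:
6^13 / 13! = 13060694016/6227020800 = 52488/25025

52488/25025


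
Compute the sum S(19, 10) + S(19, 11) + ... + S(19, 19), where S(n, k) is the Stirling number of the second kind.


By definition, S(n, k) counts partitions of an n-set into exactly k nonempty blocks.
Computing row n = 19 for k = 10..19:
S(19, k): 477297033785, 129413217791, 23466951300, 2892439160, 243577530, 13916778, 527136, 12597, 171, 1
Sum = 633327676249.

633327676249


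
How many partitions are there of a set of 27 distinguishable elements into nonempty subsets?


Bell_27 can be computed from the Bell triangle or from Dobinski's identity Bell_n = (1/e) * sum_{k>=0} k^n / k!.
Computing Bell_27 = 545717047936059989389.

545717047936059989389


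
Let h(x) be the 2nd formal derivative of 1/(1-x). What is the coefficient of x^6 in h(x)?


Differentiating 2 times: d^2/dx^2 [1/(1-x)] = 2!/(1-x)^3.
The expansion 1/(1-x)^3 = sum_{k>=0} C(k+2, 2) x^k, so the coefficient of x^n in 2!/(1-x)^3 is 2! * C(n+2, 2).
For n = 6: 2 * C(8, 2) = 2 * 28 = 56

56


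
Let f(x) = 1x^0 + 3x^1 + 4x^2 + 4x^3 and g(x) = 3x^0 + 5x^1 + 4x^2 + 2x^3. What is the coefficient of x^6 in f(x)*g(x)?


Cauchy product at x^6:
4*2
= 8

8


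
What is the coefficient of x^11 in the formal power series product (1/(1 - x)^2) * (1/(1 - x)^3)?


Combine the factors: (1/(1 - x)^2) * (1/(1 - x)^3) = 1/(1 - x)^5.
Then use 1/(1 - x)^r = sum_{k>=0} C(k + r - 1, r - 1) x^k with r = 5 and k = 11:
C(15, 4) = 1365.

1365


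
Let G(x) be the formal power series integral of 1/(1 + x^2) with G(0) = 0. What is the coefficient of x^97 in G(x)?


1/(1 + x^2) = sum_{j>=0} (-1)^j x^(2j). Integrating termwise with G(0) = 0:
G(x) = sum_{j>=0} (-1)^j x^(2j+1) / (2j+1) = arctan(x).
Only odd powers are nonzero. For x^97 write 97 = 2*48 + 1, giving
(-1)^48 / 97 = 1/97 = 1/97.

1/97


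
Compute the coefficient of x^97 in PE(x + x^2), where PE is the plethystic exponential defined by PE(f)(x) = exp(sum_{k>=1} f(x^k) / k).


With f(x) = x + x^2, the exponent is sum_{k>=1} (x^k + x^(2k)) / k = -ln(1 - x) - ln(1 - x^2). Exponentiating:
PE(x + x^2) = 1 / ((1 - x)(1 - x^2)).
This is the generating function for partitions of n into parts of size 1 or 2. The number of 2's can be any j in 0..48, and the rest are 1's, so
[x^97] = floor(97/2) + 1 = 49.

49


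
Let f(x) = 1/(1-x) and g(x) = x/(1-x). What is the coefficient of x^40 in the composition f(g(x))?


First simplify the composition: f(g(x)) = 1/(1 - x/(1-x)) = (1-x)/((1-x) - x) = (1-x)/(1-2x).
Now extract the coefficient. Write (1-x)/(1-2x) = 1/(1-2x) - x/(1-2x).
The coefficient of x^n in 1/(1-2x) is 2^n, and in x/(1-2x) is 2^(n-1) (for n >= 1).
So the coefficient of x^40 is 2^40 - 2^39 = 1099511627776 - 549755813888 = 549755813888.

549755813888


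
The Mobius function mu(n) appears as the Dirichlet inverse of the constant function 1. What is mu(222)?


222 = 2 * 3 * 37 (all distinct primes).
mu(222) = (-1)^3 = -1

-1


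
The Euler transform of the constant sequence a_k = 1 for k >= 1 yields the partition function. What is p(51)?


The Euler transform converts the sequence a_k = 1 into the number of integer partitions.
Using the recurrence or dynamic programming:
p(51) = 239943

239943


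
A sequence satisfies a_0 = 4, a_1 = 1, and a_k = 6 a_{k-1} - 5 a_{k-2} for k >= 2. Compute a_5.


The characteristic equation is t^2 - 6 t + 5 = 0, with roots r_1 = 5 and r_2 = 1 (so c_1 = r_1 + r_2, c_2 = -r_1 r_2 as required).
One can use the closed form a_n = A r_1^n + B r_2^n, but direct iteration is more reliable:
a_0 = 4, a_1 = 1, a_2 = -14, a_3 = -89, a_4 = -464, a_5 = -2339.
So a_5 = -2339.

-2339


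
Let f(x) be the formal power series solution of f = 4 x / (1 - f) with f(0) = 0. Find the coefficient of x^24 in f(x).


Apply Lagrange inversion: f = 4 x * phi(f) with phi(t) = 1/(1 - t), so
[x^n] f = 4^n * (1/n) [t^(n-1)] phi(t)^n = 4^n * (1/n) [t^(n-1)] (1 - t)^(-n) = 4^n * (1/n) C(2n - 2, n - 1) = 4^n * C_{n-1}.
For n = 24: C_23 = C(46, 23) / 24 = 8233430727600/24 = 343059613650.
With the 4^24 = 281474976710656 factor, the coefficient is 281474976710656 * 343059613650 = 96562696762500395198054400.

96562696762500395198054400


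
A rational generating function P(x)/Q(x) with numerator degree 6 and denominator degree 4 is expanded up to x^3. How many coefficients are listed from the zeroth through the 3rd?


Expanding up to x^3 gives the coefficients for x^0, x^1, ..., x^3.
That is 3 + 1 = 4 coefficients in total.

4


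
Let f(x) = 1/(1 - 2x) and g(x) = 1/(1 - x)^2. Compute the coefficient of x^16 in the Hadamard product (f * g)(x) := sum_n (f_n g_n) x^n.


f has coefficients f_k = 2^k. For g = 1/(1 - x)^2 the coefficient is g_k = C(k + 1, 1) = k + 1. The Hadamard coefficient is (f * g)_k = 2^k * (k + 1).
For k = 16: 2^16 * 17 = 65536 * 17 = 1114112.

1114112


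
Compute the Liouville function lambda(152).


The Liouville function is lambda(k) = (-1)^Omega(k), where Omega(k) counts the prime factors of k with multiplicity.
Factoring: 152 = 2 * 2 * 2 * 19, so Omega(152) = 4.
lambda(152) = (-1)^4 = 1.

1


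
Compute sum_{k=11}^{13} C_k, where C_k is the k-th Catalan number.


C_11 through C_13: 58786, 208012, 742900
Sum = 58786 + 208012 + 742900
= 1009698

1009698


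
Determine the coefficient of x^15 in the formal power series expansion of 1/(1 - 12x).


The geometric series identity gives 1/(1 - c x) = sum_{k>=0} c^k x^k, so the coefficient of x^k is c^k.
Here c = 12 and k = 15.
Computing: 12^15 = 15407021574586368

15407021574586368


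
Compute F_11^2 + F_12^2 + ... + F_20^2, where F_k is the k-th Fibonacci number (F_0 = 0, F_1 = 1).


There is a standard identity sum_{k=0}^{N} F_k^2 = F_N * F_{N+1} (proved inductively from the telescoping relation F_k^2 = F_k F_{k+1} - F_{k-1} F_k). Then
sum_{k=11}^{20} F_k^2 = F_20 F_21 - F_10 F_11.
Computing: F_20 = 6765, F_21 = 10946, F_10 = 55, F_11 = 89.
Sum = 6765 * 10946 - 55 * 89 = 74044795.

74044795


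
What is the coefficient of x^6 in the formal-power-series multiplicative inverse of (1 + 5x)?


The inverse is 1/(1 + 5x). Apply the geometric identity 1/(1 - y) = sum_{k>=0} y^k with y = -5x:
1/(1 + 5x) = sum_{k>=0} (-5)^k x^k.
So the coefficient of x^6 is (-5)^6 = 15625.

15625


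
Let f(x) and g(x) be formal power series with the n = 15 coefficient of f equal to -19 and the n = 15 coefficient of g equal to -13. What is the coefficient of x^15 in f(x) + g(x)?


Addition of formal power series is termwise.
The coefficient of x^15 in f + g = -19 + -13
= -32

-32


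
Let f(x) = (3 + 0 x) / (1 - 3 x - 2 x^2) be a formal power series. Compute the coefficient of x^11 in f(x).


Write f(x) = sum_{k>=0} a_k x^k. Multiplying both sides by 1 - 3 x - 2 x^2 gives
(1 - 3 x - 2 x^2) sum_{k>=0} a_k x^k = 3 + 0 x.
Matching coefficients:
 x^0: a_0 = 3
 x^1: a_1 - 3 a_0 = 0  =>  a_1 = 3*3 + 0 = 9
 x^k (k >= 2): a_k = 3 a_{k-1} + 2 a_{k-2}.
Iterating: a_2 = 33, a_3 = 117, a_4 = 417, a_5 = 1485, a_6 = 5289, a_7 = 18837, a_8 = 67089, a_9 = 238941, a_10 = 851001, a_11 = 3030885.
So the coefficient of x^11 is 3030885.

3030885


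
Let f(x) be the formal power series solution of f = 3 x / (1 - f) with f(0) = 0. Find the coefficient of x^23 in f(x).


Apply Lagrange inversion: f = 3 x * phi(f) with phi(t) = 1/(1 - t), so
[x^n] f = 3^n * (1/n) [t^(n-1)] phi(t)^n = 3^n * (1/n) [t^(n-1)] (1 - t)^(-n) = 3^n * (1/n) C(2n - 2, n - 1) = 3^n * C_{n-1}.
For n = 23: C_22 = C(44, 22) / 23 = 2104098963720/23 = 91482563640.
With the 3^23 = 94143178827 factor, the coefficient is 94143178827 * 91482563640 = 8612459348312928050280.

8612459348312928050280


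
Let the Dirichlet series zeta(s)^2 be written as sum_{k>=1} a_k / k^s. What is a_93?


The Dirichlet convolution of the constant function 1 with itself gives (1 * 1)(k) = sum_{d | k} 1 = d(k), the number of positive divisors of k.
Since zeta(s) = sum_{k>=1} 1/k^s, we have zeta(s)^2 = sum_{k>=1} d(k)/k^s, so a_k = d(k).
For k = 93: the divisors are 1, 3, 31, 93.
Count = 4.

4


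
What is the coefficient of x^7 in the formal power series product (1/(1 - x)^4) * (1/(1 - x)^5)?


Combine the factors: (1/(1 - x)^4) * (1/(1 - x)^5) = 1/(1 - x)^9.
Then use 1/(1 - x)^r = sum_{k>=0} C(k + r - 1, r - 1) x^k with r = 9 and k = 7:
C(15, 8) = 6435.

6435


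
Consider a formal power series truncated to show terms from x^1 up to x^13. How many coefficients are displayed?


From x^1 to x^13 inclusive, the count is 13 - 1 + 1 = 13.

13


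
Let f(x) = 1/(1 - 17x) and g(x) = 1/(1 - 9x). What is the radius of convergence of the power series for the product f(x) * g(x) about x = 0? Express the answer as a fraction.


The radius of 1/(1 - 17x) is 1/17 (nearest singularity at x = 1/17), and the radius of 1/(1 - 9x) is 1/9.
The product f(x)*g(x) = 1/((1 - 17x)(1 - 9x)) has singularities at both 1/17 and 1/9, so its radius of convergence is the distance to the nearest one:
min(1/17, 1/9) = 1/17.

1/17


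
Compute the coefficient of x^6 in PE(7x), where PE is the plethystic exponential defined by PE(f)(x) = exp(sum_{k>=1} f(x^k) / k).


With f(x) = 7x, the exponent is sum_{k>=1} 7 x^k / k = 7 * (-ln(1 - x)). Exponentiating:
PE(7x) = exp(-7 ln(1 - x)) = 1/(1 - x)^7.
By the negative binomial expansion, [x^n] 1/(1 - x)^7 = C(n + 6, 6).
For n = 6: C(12, 6) = 924.

924


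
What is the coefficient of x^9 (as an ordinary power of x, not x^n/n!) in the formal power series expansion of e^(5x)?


The exponential series is e^y = sum_{k>=0} y^k / k!. Substituting y = 5x gives
e^(5x) = sum_{k>=0} 5^k x^k / k!.
So the coefficient of x^n is a^n/n! with a = 5, n = 9:
5^9 / 9! = 1953125/362880 = 390625/72576

390625/72576


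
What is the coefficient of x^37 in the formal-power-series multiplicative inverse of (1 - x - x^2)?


Let the inverse be f(x) = sum_{k>=0} a_k x^k. From f(x) * (1 - x - x^2) = 1 and matching coefficients:
 x^0: a_0 = 1.
 x^1: a_1 - a_0 = 0, so a_1 = 1.
 x^k (k >= 2): a_k - a_{k-1} - a_{k-2} = 0, i.e. a_k = a_{k-1} + a_{k-2}.
This is the Fibonacci-type recurrence shifted so that a_0 = a_1 = 1.
Iterating: a_0=1, a_1=1, a_2=2, a_3=3, a_4=5, a_5=8, a_6=13, a_7=21, a_8=34, a_9=55, ...
a_37 = 39088169.

39088169


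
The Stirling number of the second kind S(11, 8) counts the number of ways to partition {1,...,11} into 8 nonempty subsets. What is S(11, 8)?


Using the explicit formula S(n,k) = (1/k!) sum_{j=0}^{k} (-1)^(k-j) C(k,j) j^n:
S(11, 8) = 11880
Equivalently, S(n,k) is n! times the coefficient of x^n in the EGF (e^x - 1)^k / k!.

11880


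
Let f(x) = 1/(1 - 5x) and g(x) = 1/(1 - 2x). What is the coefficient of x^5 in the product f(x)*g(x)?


The coefficient of x^n in f*g is the Cauchy product: sum_{k=0}^{n} a^k * b^(n-k).
With a=5, b=2, n=5:
sum_{k=0}^{5} 5^k * 2^(5-k)
= 5187

5187


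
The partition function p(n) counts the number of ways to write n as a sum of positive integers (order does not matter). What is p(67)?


Using the generating function prod_{k>=1} 1/(1-x^k), we compute p(67).
By dynamic programming over parts 1 through 67:
p(67) = 2679689

2679689


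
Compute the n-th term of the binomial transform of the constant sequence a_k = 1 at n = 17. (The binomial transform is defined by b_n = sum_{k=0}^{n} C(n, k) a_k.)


With a_k = 1 for all k, b_n = sum_{k=0}^{n} C(n, k) = 2^n by the binomial theorem.
For n = 17: 2^17 = 131072.

131072


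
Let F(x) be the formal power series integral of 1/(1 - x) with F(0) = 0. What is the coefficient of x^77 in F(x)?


1/(1 - x) = sum_{k>=0} x^k. Integrating termwise and using F(0) = 0 gives
F(x) = sum_{k>=0} x^(k+1) / (k+1) = sum_{m>=1} x^m / m = -ln(1 - x).
So the coefficient of x^77 is 1/77 = 1/77.

1/77


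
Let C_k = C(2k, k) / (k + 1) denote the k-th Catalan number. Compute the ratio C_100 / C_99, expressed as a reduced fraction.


Using C_k = (2k)! / (k! (k+1)!), the ratio C_{k+1}/C_k simplifies to
C_{k+1}/C_k = [(2k+2)! / ((k+1)! (k+2)!)] * [k! (k+1)! / (2k)!]
 = (2k+2)(2k+1) / ((k+1)(k+2)) = 2(2k+1) / (k+2).
For k = 99: 2(2*99 + 1) / (99 + 2) = 398/101 = 398/101.

398/101


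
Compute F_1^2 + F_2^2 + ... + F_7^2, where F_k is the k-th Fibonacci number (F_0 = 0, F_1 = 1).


There is a standard identity sum_{k=0}^{N} F_k^2 = F_N * F_{N+1} (proved inductively from the telescoping relation F_k^2 = F_k F_{k+1} - F_{k-1} F_k). Then
sum_{k=1}^{7} F_k^2 = F_7 F_8 - F_0 F_1.
Computing: F_7 = 13, F_8 = 21, F_0 = 0, F_1 = 1.
Sum = 13 * 21 - 0 * 1 = 273.

273


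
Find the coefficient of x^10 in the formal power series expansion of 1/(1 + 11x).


Write 1/(1 + c x) = 1/(1 - (-c) x) and apply the geometric-series identity
1/(1 - y) = sum_{k>=0} y^k to get 1/(1 + c x) = sum_{k>=0} (-c)^k x^k.
So the coefficient of x^k is (-c)^k = (-1)^k * c^k.
Here c = 11 and k = 10:
(-11)^10 = 1 * 25937424601 = 25937424601

25937424601


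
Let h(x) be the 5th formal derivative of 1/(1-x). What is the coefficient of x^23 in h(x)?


Differentiating 5 times: d^5/dx^5 [1/(1-x)] = 5!/(1-x)^6.
The expansion 1/(1-x)^6 = sum_{k>=0} C(k+5, 5) x^k, so the coefficient of x^n in 5!/(1-x)^6 is 5! * C(n+5, 5).
For n = 23: 120 * C(28, 5) = 120 * 98280 = 11793600

11793600


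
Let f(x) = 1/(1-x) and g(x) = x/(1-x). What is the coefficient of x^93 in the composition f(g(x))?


First simplify the composition: f(g(x)) = 1/(1 - x/(1-x)) = (1-x)/((1-x) - x) = (1-x)/(1-2x).
Now extract the coefficient. Write (1-x)/(1-2x) = 1/(1-2x) - x/(1-2x).
The coefficient of x^n in 1/(1-2x) is 2^n, and in x/(1-2x) is 2^(n-1) (for n >= 1).
So the coefficient of x^93 is 2^93 - 2^92 = 9903520314283042199192993792 - 4951760157141521099596496896 = 4951760157141521099596496896.

4951760157141521099596496896


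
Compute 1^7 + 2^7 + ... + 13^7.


This power sum has a closed form given by Faulhaber's formula
sum_{k=1}^{m} k^p = (1 / (p + 1)) * sum_{j=0}^{p} C(p + 1, j) B_j m^(p + 1 - j),
but for small m direct computation is fastest:
1 + 128 + 2187 + 16384 + 78125 + 279936 + 823543 + 2097152 + 4782969 + 10000000 + 19487171 + 35831808 + 62748517 = 136147921.

136147921


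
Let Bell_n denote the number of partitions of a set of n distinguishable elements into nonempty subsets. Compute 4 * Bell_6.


Bell_6 can be computed from the Bell triangle or from Dobinski's identity Bell_n = (1/e) * sum_{k>=0} k^n / k!.
Computing Bell_6 = 203.
Then 4 * 203 = 812.

812
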